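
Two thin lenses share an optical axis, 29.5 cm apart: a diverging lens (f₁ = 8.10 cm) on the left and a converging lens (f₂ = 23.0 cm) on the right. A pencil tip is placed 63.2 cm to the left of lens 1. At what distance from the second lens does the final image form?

61.7 cm

Lens 1 is diverging, so f₁ = −8.10 cm.
Lens 1: 1/d_i1 = 1/f₁ − 1/d_o1 = 1/(-8.10) − 1/(63.2) = -0.1393, so d_i1 = -7.180 cm.
The intermediate image is 7.180 cm to the left of lens 1 (virtual), which is 29.5 − (-7.180) = 36.68 cm to the left of lens 2, so d_o2 = +36.68 cm.
Lens 2: 1/d_i2 = 1/f₂ − 1/d_o2 = 1/(23.0) − 1/(36.68) = 0.01622, so d_i2 = 61.7 cm.
The final image is real, 61.7 cm to the right of lens 2 (overall magnification ≈ -0.19).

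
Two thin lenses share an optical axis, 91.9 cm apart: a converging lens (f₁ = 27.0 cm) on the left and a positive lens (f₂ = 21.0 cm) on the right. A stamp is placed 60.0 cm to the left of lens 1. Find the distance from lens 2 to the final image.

Lens 1: 1/d_i1 = 1/f₁ − 1/d_o1 = 1/(27.0) − 1/(60.0) = 0.02037, so d_i1 = 49.09 cm.
The intermediate image is 49.09 cm to the right of lens 1, which is 91.9 − (49.09) = 42.81 cm to the left of lens 2, so d_o2 = +42.81 cm.
Lens 2: 1/d_i2 = 1/f₂ − 1/d_o2 = 1/(21.0) − 1/(42.81) = 0.02426, so d_i2 = 41.2 cm.
The final image is real, 41.2 cm to the right of lens 2 (overall magnification ≈ 0.79).

41.2 cm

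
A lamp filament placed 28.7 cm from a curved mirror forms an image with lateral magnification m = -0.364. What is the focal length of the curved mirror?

m = −d_i/d_o ⇒ d_i = −m·d_o = −(-0.364)·(28.7) = 10.45 cm.
1/f = 1/d_o + 1/d_i = 1/(28.7) + 1/(10.45) = 0.1305, so f = 7.66 cm.
Since f is positive, the curved mirror is concave.

f = 7.66 cm (concave)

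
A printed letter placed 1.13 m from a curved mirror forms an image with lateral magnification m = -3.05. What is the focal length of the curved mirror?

m = −d_i/d_o ⇒ d_i = −m·d_o = −(-3.05)·(1.13) = 3.446 m.
1/f = 1/d_o + 1/d_i = 1/(1.13) + 1/(3.446) = 1.175, so f = 0.851 m.
Since f is positive, the curved mirror is concave.

f = 0.851 m (concave)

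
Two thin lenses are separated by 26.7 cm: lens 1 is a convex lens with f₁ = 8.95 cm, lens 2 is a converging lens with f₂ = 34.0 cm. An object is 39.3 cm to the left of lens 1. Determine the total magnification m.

Lens 1: 1/d_i1 = 1/(8.95) − 1/(39.3) = 0.08629, so d_i1 = 11.59 cm; m₁ = −d_i1/d_o1 = -0.2949.
d_o2 = 26.7 − (11.59) = 15.11 cm.
Lens 2: 1/d_i2 = 1/(34.0) − 1/(15.11) = -0.03677, so d_i2 = -27.20 cm; m₂ = −d_i2/d_o2 = +1.800.
m = m₁·m₂ = (-0.2949)(+1.800) = -0.531.

m = -0.531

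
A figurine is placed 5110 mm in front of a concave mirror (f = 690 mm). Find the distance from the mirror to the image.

Mirror equation: 1/s_i = 1/f − 1/s_o = 1/(690.0) − 1/(5110) = 0.001449 − 0.0001957 = 0.001254, so s_i = 798 mm.
The image is real, inverted and reduced, in front of the mirror.

798 mm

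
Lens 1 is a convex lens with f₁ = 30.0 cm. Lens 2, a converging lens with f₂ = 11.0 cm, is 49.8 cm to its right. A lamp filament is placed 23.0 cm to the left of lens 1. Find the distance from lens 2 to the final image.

11.9 cm

Lens 1: 1/d_i1 = 1/f₁ − 1/d_o1 = 1/(30.0) − 1/(23.0) = -0.01014, so d_i1 = -98.57 cm.
The intermediate image is 98.57 cm to the left of lens 1 (virtual), which is 49.8 − (-98.57) = 148.4 cm to the left of lens 2, so d_o2 = +148.4 cm.
Lens 2: 1/d_i2 = 1/f₂ − 1/d_o2 = 1/(11.0) − 1/(148.4) = 0.08417, so d_i2 = 11.9 cm.
The final image is real, 11.9 cm to the right of lens 2 (overall magnification ≈ -0.34).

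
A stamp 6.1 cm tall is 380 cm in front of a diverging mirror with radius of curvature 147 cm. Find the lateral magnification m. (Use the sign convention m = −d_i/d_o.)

m = +0.162

f = R/2 = 147/2 = 73.50 cm; for a diverging mirror, f = -73.50 cm.
1/d_i = 1/f − 1/d_o = 1/(-73.50) − 1/(380) = -0.01624, so d_i = -61.59 cm.
m = −d_i/d_o = −(-61.59)/(380) = +0.162.
The image is virtual, upright and reduced, behind the mirror.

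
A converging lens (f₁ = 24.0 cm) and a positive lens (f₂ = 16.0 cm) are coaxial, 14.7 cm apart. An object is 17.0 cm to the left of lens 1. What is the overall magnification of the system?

Lens 1: 1/d_i1 = 1/(24.0) − 1/(17.0) = -0.01716, so d_i1 = -58.29 cm; m₁ = −d_i1/d_o1 = +3.429.
d_o2 = 14.7 − (-58.29) = 72.99 cm.
Lens 2: 1/d_i2 = 1/(16.0) − 1/(72.99) = 0.04880, so d_i2 = 20.49 cm; m₂ = −d_i2/d_o2 = -0.2808.
m = m₁·m₂ = (+3.429)(-0.2808) = -0.963.

m = -0.963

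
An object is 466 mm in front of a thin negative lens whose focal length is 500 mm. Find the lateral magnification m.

m = +0.518

For a negative lens, f = -500 mm.
1/d_i = 1/f − 1/d_o = 1/(-500.0) − 1/(466) = -0.004146, so d_i = -241.2 mm.
m = −d_i/d_o = −(-241.2)/(466) = +0.518.
The image is virtual, upright and reduced, on the same side as the object.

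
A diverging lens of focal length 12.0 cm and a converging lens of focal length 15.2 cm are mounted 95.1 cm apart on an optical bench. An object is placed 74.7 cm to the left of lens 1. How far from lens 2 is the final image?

17.8 cm

Lens 1 is diverging, so f₁ = −12.0 cm.
Lens 1: 1/d_i1 = 1/f₁ − 1/d_o1 = 1/(-12.0) − 1/(74.7) = -0.09672, so d_i1 = -10.34 cm.
The intermediate image is 10.34 cm to the left of lens 1 (virtual), which is 95.1 − (-10.34) = 105.4 cm to the left of lens 2, so d_o2 = +105.4 cm.
Lens 2: 1/d_i2 = 1/f₂ − 1/d_o2 = 1/(15.2) − 1/(105.4) = 0.05630, so d_i2 = 17.8 cm.
The final image is real, 17.8 cm to the right of lens 2 (overall magnification ≈ -0.023).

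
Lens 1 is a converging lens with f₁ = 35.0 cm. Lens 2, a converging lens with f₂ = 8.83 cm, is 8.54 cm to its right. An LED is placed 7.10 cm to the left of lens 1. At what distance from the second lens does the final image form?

17.9 cm

Lens 1: 1/d_i1 = 1/f₁ − 1/d_o1 = 1/(35.0) − 1/(7.10) = -0.1123, so d_i1 = -8.907 cm.
The intermediate image is 8.907 cm to the left of lens 1 (virtual), which is 8.54 − (-8.907) = 17.45 cm to the left of lens 2, so d_o2 = +17.45 cm.
Lens 2: 1/d_i2 = 1/f₂ − 1/d_o2 = 1/(8.83) − 1/(17.45) = 0.05594, so d_i2 = 17.9 cm.
The final image is real, 17.9 cm to the right of lens 2 (overall magnification ≈ -1.3).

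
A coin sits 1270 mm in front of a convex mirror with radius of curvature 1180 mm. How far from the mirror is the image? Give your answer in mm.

f = R/2 = 1180/2 = 590.0 mm; for a convex mirror, f = -590.0 mm.
Mirror equation: 1/d_i = 1/f − 1/d_o = 1/(-590.0) − 1/(1270) = -0.001695 − 0.0007874 = -0.002482, so d_i = -403 mm.
The image is virtual, upright and reduced, behind the mirror.

403 mm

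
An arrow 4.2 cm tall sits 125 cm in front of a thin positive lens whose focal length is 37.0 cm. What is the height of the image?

1/d_i = 1/f − 1/d_o = 1/(37.00) − 1/(125) = 0.01903, so d_i = 52.56 cm.
m = −d_i/d_o = -0.4205.
|h_i| = |m|·h_o = 0.4205 × 4.2 = 1.77 cm. The image is real, inverted and reduced, on the far side of the lens.

1.77 cm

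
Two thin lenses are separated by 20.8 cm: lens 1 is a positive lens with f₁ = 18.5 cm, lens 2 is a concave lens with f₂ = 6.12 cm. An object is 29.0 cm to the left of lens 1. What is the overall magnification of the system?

m = +0.446

Lens 1: 1/d_i1 = 1/(18.5) − 1/(29.0) = 0.01957, so d_i1 = 51.10 cm; m₁ = −d_i1/d_o1 = -1.762.
d_o2 = 20.8 − (51.10) = -30.30 cm (virtual object).
f₂ = −6.12 cm (diverging).
Lens 2: 1/d_i2 = 1/(-6.12) − 1/(-30.30) = -0.1304, so d_i2 = -7.669 cm; m₂ = −d_i2/d_o2 = -0.2531.
m = m₁·m₂ = (-1.762)(-0.2531) = +0.446.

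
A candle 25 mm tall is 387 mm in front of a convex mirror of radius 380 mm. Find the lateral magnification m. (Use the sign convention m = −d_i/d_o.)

m = +0.329

f = R/2 = 380/2 = 190.0 mm; for a convex mirror, f = -190.0 mm.
1/d_i = 1/f − 1/d_o = 1/(-190.0) − 1/(387) = -0.007847, so d_i = -127.4 mm.
m = −d_i/d_o = −(-127.4)/(387) = +0.329.
The image is virtual, upright and reduced, behind the mirror.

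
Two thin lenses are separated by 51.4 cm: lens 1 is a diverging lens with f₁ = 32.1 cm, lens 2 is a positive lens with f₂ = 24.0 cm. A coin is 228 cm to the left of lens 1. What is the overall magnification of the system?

m = -0.0533

f₁ = −32.1 cm (diverging).
Lens 1: 1/d_i1 = 1/(-32.1) − 1/(228) = -0.03554, so d_i1 = -28.14 cm; m₁ = −d_i1/d_o1 = +0.1234.
d_o2 = 51.4 − (-28.14) = 79.54 cm.
Lens 2: 1/d_i2 = 1/(24.0) − 1/(79.54) = 0.02909, so d_i2 = 34.37 cm; m₂ = −d_i2/d_o2 = -0.4321.
m = m₁·m₂ = (+0.1234)(-0.4321) = -0.0533.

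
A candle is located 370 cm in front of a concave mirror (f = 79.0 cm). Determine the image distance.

100 cm

Mirror equation: 1/s_i = 1/f − 1/s_o = 1/(79.00) − 1/(370) = 0.01266 − 0.002703 = 0.009956, so s_i = 100 cm.
The image is real, inverted and reduced, in front of the mirror.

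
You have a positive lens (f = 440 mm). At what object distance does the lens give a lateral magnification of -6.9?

504 mm

m = −d_i/d_o ⇒ d_i = −m·d_o.
1/f = 1/d_o + 1/d_i = 1/d_o − 1/(m·d_o) = (1 − 1/m)/d_o, so d_o = f(1 − 1/m) = (440.0)(1 − 1/(-6.9)) = 504 mm.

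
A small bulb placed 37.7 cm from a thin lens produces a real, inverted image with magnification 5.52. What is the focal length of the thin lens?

f = 31.9 cm (converging)

m = −d_i/d_o ⇒ d_i = −m·d_o = −(-5.52)·(37.7) = 208.1 cm.
1/f = 1/d_o + 1/d_i = 1/(37.7) + 1/(208.1) = 0.03133, so f = 31.9 cm.
Since f is positive, the thin lens is converging.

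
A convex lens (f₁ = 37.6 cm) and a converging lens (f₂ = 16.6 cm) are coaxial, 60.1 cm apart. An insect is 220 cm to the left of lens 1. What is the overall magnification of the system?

Lens 1: 1/d_i1 = 1/(37.6) − 1/(220) = 0.02205, so d_i1 = 45.35 cm; m₁ = −d_i1/d_o1 = -0.2061.
d_o2 = 60.1 − (45.35) = 14.75 cm.
Lens 2: 1/d_i2 = 1/(16.6) − 1/(14.75) = -0.007556, so d_i2 = -132.4 cm; m₂ = −d_i2/d_o2 = +8.973.
m = m₁·m₂ = (-0.2061)(+8.973) = -1.85.

m = -1.85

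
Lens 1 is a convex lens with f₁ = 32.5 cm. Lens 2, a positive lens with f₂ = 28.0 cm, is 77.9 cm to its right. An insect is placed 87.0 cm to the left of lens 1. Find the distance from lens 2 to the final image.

368 cm

Lens 1: 1/d_i1 = 1/f₁ − 1/d_o1 = 1/(32.5) − 1/(87.0) = 0.01927, so d_i1 = 51.88 cm.
The intermediate image is 51.88 cm to the right of lens 1, which is 77.9 − (51.88) = 26.02 cm to the left of lens 2, so d_o2 = +26.02 cm.
Lens 2: 1/d_i2 = 1/f₂ − 1/d_o2 = 1/(28.0) − 1/(26.02) = -0.002718, so d_i2 = -368 cm.
The final image is virtual, 368 cm to the left of lens 2 (overall magnification ≈ -8.4).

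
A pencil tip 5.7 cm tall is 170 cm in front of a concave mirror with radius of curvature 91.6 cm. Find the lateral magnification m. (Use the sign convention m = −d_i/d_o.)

f = R/2 = 91.6/2 = 45.80 cm.
1/d_i = 1/f − 1/d_o = 1/(45.80) − 1/(170) = 0.01595, so d_i = 62.69 cm.
m = −d_i/d_o = −(62.69)/(170) = -0.369.
The image is real, inverted and reduced, in front of the mirror.

m = -0.369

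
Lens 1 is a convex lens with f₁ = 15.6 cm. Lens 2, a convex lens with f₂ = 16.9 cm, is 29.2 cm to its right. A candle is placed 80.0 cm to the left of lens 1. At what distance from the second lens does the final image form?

Lens 1: 1/d_i1 = 1/f₁ − 1/d_o1 = 1/(15.6) − 1/(80.0) = 0.05160, so d_i1 = 19.38 cm.
The intermediate image is 19.38 cm to the right of lens 1, which is 29.2 − (19.38) = 9.820 cm to the left of lens 2, so d_o2 = +9.820 cm.
Lens 2: 1/d_i2 = 1/f₂ − 1/d_o2 = 1/(16.9) − 1/(9.820) = -0.04266, so d_i2 = -23.4 cm.
The final image is virtual, 23.4 cm to the left of lens 2 (overall magnification ≈ -0.58).

23.4 cm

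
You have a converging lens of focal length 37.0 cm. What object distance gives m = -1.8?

m = −d_i/d_o ⇒ d_i = −m·d_o.
1/f = 1/d_o + 1/d_i = 1/d_o − 1/(m·d_o) = (1 − 1/m)/d_o, so d_o = f(1 − 1/m) = (37.00)(1 − 1/(-1.8)) = 57.6 cm.

57.6 cm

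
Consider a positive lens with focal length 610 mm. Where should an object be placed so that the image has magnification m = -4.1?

759 mm

m = −d_i/d_o ⇒ d_i = −m·d_o.
1/f = 1/d_o + 1/d_i = 1/d_o − 1/(m·d_o) = (1 − 1/m)/d_o, so d_o = f(1 − 1/m) = (610.0)(1 − 1/(-4.1)) = 759 mm.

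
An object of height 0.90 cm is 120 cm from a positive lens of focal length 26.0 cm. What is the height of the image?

1/d_i = 1/f − 1/d_o = 1/(26.00) − 1/(120) = 0.03013, so d_i = 33.19 cm.
m = −d_i/d_o = -0.2766.
|h_i| = |m|·h_o = 0.2766 × 0.90 = 0.249 cm. The image is real, inverted and reduced, on the far side of the lens.

0.249 cm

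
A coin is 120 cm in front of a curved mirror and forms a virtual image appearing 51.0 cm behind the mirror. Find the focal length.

f = -88.7 cm (convex)

Virtual image ⇒ d_i = −51.0 cm.
1/f = 1/d_o + 1/d_i = 1/(120) + 1/(-51.0) = -0.01127, so f = -88.7 cm.
Since f is negative, the curved mirror is convex.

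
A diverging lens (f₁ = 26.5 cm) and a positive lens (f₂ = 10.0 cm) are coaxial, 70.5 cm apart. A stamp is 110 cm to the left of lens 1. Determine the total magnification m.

f₁ = −26.5 cm (diverging).
Lens 1: 1/d_i1 = 1/(-26.5) − 1/(110) = -0.04683, so d_i1 = -21.36 cm; m₁ = −d_i1/d_o1 = +0.1942.
d_o2 = 70.5 − (-21.36) = 91.86 cm.
Lens 2: 1/d_i2 = 1/(10.0) − 1/(91.86) = 0.08911, so d_i2 = 11.22 cm; m₂ = −d_i2/d_o2 = -0.1222.
m = m₁·m₂ = (+0.1942)(-0.1222) = -0.0237.

m = -0.0237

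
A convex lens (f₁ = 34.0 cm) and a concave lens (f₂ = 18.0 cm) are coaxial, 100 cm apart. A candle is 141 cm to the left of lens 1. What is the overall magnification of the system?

m = -0.0781

Lens 1: 1/d_i1 = 1/(34.0) − 1/(141) = 0.02232, so d_i1 = 44.80 cm; m₁ = −d_i1/d_o1 = -0.3177.
d_o2 = 100 − (44.80) = 55.20 cm.
f₂ = −18.0 cm (diverging).
Lens 2: 1/d_i2 = 1/(-18.0) − 1/(55.20) = -0.07367, so d_i2 = -13.57 cm; m₂ = −d_i2/d_o2 = +0.2459.
m = m₁·m₂ = (-0.3177)(+0.2459) = -0.0781.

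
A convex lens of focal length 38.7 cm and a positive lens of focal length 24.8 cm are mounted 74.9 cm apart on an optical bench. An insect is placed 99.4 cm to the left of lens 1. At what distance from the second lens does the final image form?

Lens 1: 1/d_i1 = 1/f₁ − 1/d_o1 = 1/(38.7) − 1/(99.4) = 0.01578, so d_i1 = 63.37 cm.
The intermediate image is 63.37 cm to the right of lens 1, which is 74.9 − (63.37) = 11.53 cm to the left of lens 2, so d_o2 = +11.53 cm.
Lens 2: 1/d_i2 = 1/f₂ − 1/d_o2 = 1/(24.8) − 1/(11.53) = -0.04641, so d_i2 = -21.5 cm.
The final image is virtual, 21.5 cm to the left of lens 2 (overall magnification ≈ -1.2).

21.5 cm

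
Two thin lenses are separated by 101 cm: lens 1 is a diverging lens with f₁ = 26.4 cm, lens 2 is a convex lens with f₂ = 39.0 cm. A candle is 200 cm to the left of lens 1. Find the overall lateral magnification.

f₁ = −26.4 cm (diverging).
Lens 1: 1/d_i1 = 1/(-26.4) − 1/(200) = -0.04288, so d_i1 = -23.32 cm; m₁ = −d_i1/d_o1 = +0.1166.
d_o2 = 101 − (-23.32) = 124.3 cm.
Lens 2: 1/d_i2 = 1/(39.0) − 1/(124.3) = 0.01760, so d_i2 = 56.83 cm; m₂ = −d_i2/d_o2 = -0.4572.
m = m₁·m₂ = (+0.1166)(-0.4572) = -0.0533.

m = -0.0533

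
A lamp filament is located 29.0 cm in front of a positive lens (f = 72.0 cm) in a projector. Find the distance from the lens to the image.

Lens equation: 1/q = 1/f − 1/p = 1/(72.00) − 1/(29.0) = 0.01389 − 0.03448 = -0.02059, so q = -48.6 cm.
The image is virtual, upright and enlarged, on the same side as the object.

48.6 cm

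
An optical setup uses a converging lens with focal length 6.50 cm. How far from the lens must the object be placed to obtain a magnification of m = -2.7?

8.91 cm

m = −d_i/d_o ⇒ d_i = −m·d_o.
1/f = 1/d_o + 1/d_i = 1/d_o − 1/(m·d_o) = (1 − 1/m)/d_o, so d_o = f(1 − 1/m) = (6.500)(1 − 1/(-2.7)) = 8.91 cm.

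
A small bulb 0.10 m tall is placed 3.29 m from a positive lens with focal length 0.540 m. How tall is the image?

0.0196 m

1/d_i = 1/f − 1/d_o = 1/(0.5400) − 1/(3.29) = 1.548, so d_i = 0.6460 m.
m = −d_i/d_o = -0.1964.
|h_i| = |m|·h_o = 0.1964 × 0.10 = 0.0196 m. The image is real, inverted and reduced, on the far side of the lens.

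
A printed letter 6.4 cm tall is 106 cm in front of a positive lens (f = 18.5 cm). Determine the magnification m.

m = -0.211

1/d_i = 1/f − 1/d_o = 1/(18.50) − 1/(106) = 0.04462, so d_i = 22.41 cm.
m = −d_i/d_o = −(22.41)/(106) = -0.211.
The image is real, inverted and reduced, on the far side of the lens.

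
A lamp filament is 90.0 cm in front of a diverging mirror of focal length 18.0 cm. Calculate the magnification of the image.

m = +0.167

For a diverging mirror, f = -18.0 cm.
1/d_i = 1/f − 1/d_o = 1/(-18.00) − 1/(90.0) = -0.06667, so d_i = -15.00 cm.
m = −d_i/d_o = −(-15.00)/(90.0) = +0.167.
The image is virtual, upright and reduced, behind the mirror.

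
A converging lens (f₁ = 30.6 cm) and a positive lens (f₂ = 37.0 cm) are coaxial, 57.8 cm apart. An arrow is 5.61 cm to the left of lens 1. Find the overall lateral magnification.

m = -1.64

Lens 1: 1/d_i1 = 1/(30.6) − 1/(5.61) = -0.1456, so d_i1 = -6.869 cm; m₁ = −d_i1/d_o1 = +1.224.
d_o2 = 57.8 − (-6.869) = 64.67 cm.
Lens 2: 1/d_i2 = 1/(37.0) − 1/(64.67) = 0.01156, so d_i2 = 86.48 cm; m₂ = −d_i2/d_o2 = -1.337.
m = m₁·m₂ = (+1.224)(-1.337) = -1.64.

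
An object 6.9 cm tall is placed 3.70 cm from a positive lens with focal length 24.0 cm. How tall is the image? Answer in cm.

1/d_i = 1/f − 1/d_o = 1/(24.00) − 1/(3.70) = -0.2286, so d_i = -4.374 cm.
m = −d_i/d_o = +1.182.
|h_i| = |m|·h_o = 1.182 × 6.9 = 8.16 cm. The image is virtual, upright and enlarged, on the same side as the object.

8.16 cm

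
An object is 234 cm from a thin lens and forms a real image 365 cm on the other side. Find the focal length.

f = 143 cm (converging)

Real image ⇒ d_i = +365 cm.
1/f = 1/d_o + 1/d_i = 1/(234) + 1/(365) = 0.007013, so f = 143 cm.
Since f is positive, the thin lens is converging.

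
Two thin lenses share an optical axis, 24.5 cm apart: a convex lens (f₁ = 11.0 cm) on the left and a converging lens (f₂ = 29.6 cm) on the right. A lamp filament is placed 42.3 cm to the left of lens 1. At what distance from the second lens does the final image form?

Lens 1: 1/d_i1 = 1/f₁ − 1/d_o1 = 1/(11.0) − 1/(42.3) = 0.06727, so d_i1 = 14.87 cm.
The intermediate image is 14.87 cm to the right of lens 1, which is 24.5 − (14.87) = 9.630 cm to the left of lens 2, so d_o2 = +9.630 cm.
Lens 2: 1/d_i2 = 1/f₂ − 1/d_o2 = 1/(29.6) − 1/(9.630) = -0.07006, so d_i2 = -14.3 cm.
The final image is virtual, 14.3 cm to the left of lens 2 (overall magnification ≈ -0.52).

14.3 cm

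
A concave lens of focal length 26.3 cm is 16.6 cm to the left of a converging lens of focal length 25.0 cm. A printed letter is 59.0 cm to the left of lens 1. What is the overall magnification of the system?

f₁ = −26.3 cm (diverging).
Lens 1: 1/d_i1 = 1/(-26.3) − 1/(59.0) = -0.05497, so d_i1 = -18.19 cm; m₁ = −d_i1/d_o1 = +0.3083.
d_o2 = 16.6 − (-18.19) = 34.79 cm.
Lens 2: 1/d_i2 = 1/(25.0) − 1/(34.79) = 0.01126, so d_i2 = 88.84 cm; m₂ = −d_i2/d_o2 = -2.554.
m = m₁·m₂ = (+0.3083)(-2.554) = -0.787.

m = -0.787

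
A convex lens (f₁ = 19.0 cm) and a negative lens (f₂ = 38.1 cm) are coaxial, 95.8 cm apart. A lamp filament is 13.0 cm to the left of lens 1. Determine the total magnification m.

Lens 1: 1/d_i1 = 1/(19.0) − 1/(13.0) = -0.02429, so d_i1 = -41.17 cm; m₁ = −d_i1/d_o1 = +3.167.
d_o2 = 95.8 − (-41.17) = 137.0 cm.
f₂ = −38.1 cm (diverging).
Lens 2: 1/d_i2 = 1/(-38.1) − 1/(137.0) = -0.03355, so d_i2 = -29.81 cm; m₂ = −d_i2/d_o2 = +0.2176.
m = m₁·m₂ = (+3.167)(+0.2176) = +0.689.

m = +0.689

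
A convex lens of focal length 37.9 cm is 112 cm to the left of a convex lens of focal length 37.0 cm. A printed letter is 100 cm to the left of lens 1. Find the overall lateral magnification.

m = +1.62

Lens 1: 1/d_i1 = 1/(37.9) − 1/(100) = 0.01639, so d_i1 = 61.03 cm; m₁ = −d_i1/d_o1 = -0.6103.
d_o2 = 112 − (61.03) = 50.97 cm.
Lens 2: 1/d_i2 = 1/(37.0) − 1/(50.97) = 0.007408, so d_i2 = 135.0 cm; m₂ = −d_i2/d_o2 = -2.649.
m = m₁·m₂ = (-0.6103)(-2.649) = +1.62.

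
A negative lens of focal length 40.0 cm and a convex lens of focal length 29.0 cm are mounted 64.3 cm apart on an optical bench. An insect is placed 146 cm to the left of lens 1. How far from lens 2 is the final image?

Lens 1 is diverging, so f₁ = −40.0 cm.
Lens 1: 1/d_i1 = 1/f₁ − 1/d_o1 = 1/(-40.0) − 1/(146) = -0.03185, so d_i1 = -31.40 cm.
The intermediate image is 31.40 cm to the left of lens 1 (virtual), which is 64.3 − (-31.40) = 95.70 cm to the left of lens 2, so d_o2 = +95.70 cm.
Lens 2: 1/d_i2 = 1/f₂ − 1/d_o2 = 1/(29.0) − 1/(95.70) = 0.02403, so d_i2 = 41.6 cm.
The final image is real, 41.6 cm to the right of lens 2 (overall magnification ≈ -0.094).

41.6 cm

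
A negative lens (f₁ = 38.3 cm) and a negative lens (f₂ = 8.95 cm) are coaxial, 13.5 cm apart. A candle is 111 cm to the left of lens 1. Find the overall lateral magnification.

f₁ = −38.3 cm (diverging).
Lens 1: 1/d_i1 = 1/(-38.3) − 1/(111) = -0.03512, so d_i1 = -28.47 cm; m₁ = −d_i1/d_o1 = +0.2565.
d_o2 = 13.5 − (-28.47) = 41.97 cm.
f₂ = −8.95 cm (diverging).
Lens 2: 1/d_i2 = 1/(-8.95) − 1/(41.97) = -0.1356, so d_i2 = -7.377 cm; m₂ = −d_i2/d_o2 = +0.1758.
m = m₁·m₂ = (+0.2565)(+0.1758) = +0.0451.

m = +0.0451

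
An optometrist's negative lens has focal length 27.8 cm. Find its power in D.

P = -3.60 D

For a negative lens, f = −27.8 cm.
f = -27.8 cm = -0.278 m.
P = 1/f = 1/(-0.278 m) = -3.60 D.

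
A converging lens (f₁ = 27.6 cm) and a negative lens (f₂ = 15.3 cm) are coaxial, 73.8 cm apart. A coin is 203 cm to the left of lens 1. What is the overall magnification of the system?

Lens 1: 1/d_i1 = 1/(27.6) − 1/(203) = 0.03131, so d_i1 = 31.94 cm; m₁ = −d_i1/d_o1 = -0.1573.
d_o2 = 73.8 − (31.94) = 41.86 cm.
f₂ = −15.3 cm (diverging).
Lens 2: 1/d_i2 = 1/(-15.3) − 1/(41.86) = -0.08925, so d_i2 = -11.20 cm; m₂ = −d_i2/d_o2 = +0.2677.
m = m₁·m₂ = (-0.1573)(+0.2677) = -0.0421.

m = -0.0421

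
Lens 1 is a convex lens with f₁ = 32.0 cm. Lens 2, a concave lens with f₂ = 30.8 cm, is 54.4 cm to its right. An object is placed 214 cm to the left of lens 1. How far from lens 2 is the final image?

10.9 cm

Lens 1: 1/d_i1 = 1/f₁ − 1/d_o1 = 1/(32.0) − 1/(214) = 0.02658, so d_i1 = 37.63 cm.
The intermediate image is 37.63 cm to the right of lens 1, which is 54.4 − (37.63) = 16.77 cm to the left of lens 2, so d_o2 = +16.77 cm.
Lens 2 is diverging, so f₂ = −30.8 cm.
Lens 2: 1/d_i2 = 1/f₂ − 1/d_o2 = 1/(-30.8) − 1/(16.77) = -0.09210, so d_i2 = -10.9 cm.
The final image is virtual, 10.9 cm to the left of lens 2 (overall magnification ≈ -0.11).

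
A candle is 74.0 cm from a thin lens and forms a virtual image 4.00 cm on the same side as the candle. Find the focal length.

f = -4.23 cm (diverging)

Virtual image ⇒ d_i = −4.00 cm.
1/f = 1/d_o + 1/d_i = 1/(74.0) + 1/(-4.00) = -0.2365, so f = -4.23 cm.
Since f is negative, the thin lens is diverging.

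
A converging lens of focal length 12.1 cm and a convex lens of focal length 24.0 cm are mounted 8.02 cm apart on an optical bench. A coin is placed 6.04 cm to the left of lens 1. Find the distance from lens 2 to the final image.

123 cm

Lens 1: 1/d_i1 = 1/f₁ − 1/d_o1 = 1/(12.1) − 1/(6.04) = -0.08292, so d_i1 = -12.06 cm.
The intermediate image is 12.06 cm to the left of lens 1 (virtual), which is 8.02 − (-12.06) = 20.08 cm to the left of lens 2, so d_o2 = +20.08 cm.
Lens 2: 1/d_i2 = 1/f₂ − 1/d_o2 = 1/(24.0) − 1/(20.08) = -0.008134, so d_i2 = -123 cm.
The final image is virtual, 123 cm to the left of lens 2 (overall magnification ≈ 12).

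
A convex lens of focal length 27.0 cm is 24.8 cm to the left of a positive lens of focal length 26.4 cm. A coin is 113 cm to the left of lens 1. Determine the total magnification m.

m = -0.224

Lens 1: 1/d_i1 = 1/(27.0) − 1/(113) = 0.02819, so d_i1 = 35.48 cm; m₁ = −d_i1/d_o1 = -0.3140.
d_o2 = 24.8 − (35.48) = -10.68 cm (virtual object).
Lens 2: 1/d_i2 = 1/(26.4) − 1/(-10.68) = 0.1315, so d_i2 = 7.604 cm; m₂ = −d_i2/d_o2 = +0.7120.
m = m₁·m₂ = (-0.3140)(+0.7120) = -0.224.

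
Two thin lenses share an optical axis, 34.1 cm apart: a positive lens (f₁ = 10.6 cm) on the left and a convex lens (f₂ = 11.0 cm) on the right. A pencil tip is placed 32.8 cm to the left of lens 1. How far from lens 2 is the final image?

27.3 cm

Lens 1: 1/d_i1 = 1/f₁ − 1/d_o1 = 1/(10.6) − 1/(32.8) = 0.06385, so d_i1 = 15.66 cm.
The intermediate image is 15.66 cm to the right of lens 1, which is 34.1 − (15.66) = 18.44 cm to the left of lens 2, so d_o2 = +18.44 cm.
Lens 2: 1/d_i2 = 1/f₂ − 1/d_o2 = 1/(11.0) − 1/(18.44) = 0.03668, so d_i2 = 27.3 cm.
The final image is real, 27.3 cm to the right of lens 2 (overall magnification ≈ 0.71).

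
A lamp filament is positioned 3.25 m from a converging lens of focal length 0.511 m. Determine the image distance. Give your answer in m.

Lens equation: 1/d_i = 1/f − 1/d_o = 1/(0.5110) − 1/(3.25) = 1.957 − 0.3077 = 1.649, so d_i = 0.606 m.
The image is real, inverted and reduced, on the far side of the lens.

0.606 m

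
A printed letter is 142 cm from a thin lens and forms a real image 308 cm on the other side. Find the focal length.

Real image ⇒ d_i = +308 cm.
1/f = 1/d_o + 1/d_i = 1/(142) + 1/(308) = 0.01029, so f = 97.2 cm.
Since f is positive, the thin lens is converging.

f = 97.2 cm (converging)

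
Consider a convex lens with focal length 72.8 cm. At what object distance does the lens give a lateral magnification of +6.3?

m = −d_i/d_o ⇒ d_i = −m·d_o.
1/f = 1/d_o + 1/d_i = 1/d_o − 1/(m·d_o) = (1 − 1/m)/d_o, so d_o = f(1 − 1/m) = (72.80)(1 − 1/(+6.3)) = 61.2 cm.

61.2 cm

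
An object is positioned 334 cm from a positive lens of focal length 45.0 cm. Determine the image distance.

52.0 cm

Lens equation: 1/s_i = 1/f − 1/s_o = 1/(45.00) − 1/(334) = 0.02222 − 0.002994 = 0.01923, so s_i = 52.0 cm.
The image is real, inverted and reduced, on the far side of the lens.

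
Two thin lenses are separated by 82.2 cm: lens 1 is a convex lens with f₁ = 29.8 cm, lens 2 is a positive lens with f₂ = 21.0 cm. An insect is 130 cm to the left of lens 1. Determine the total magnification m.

Lens 1: 1/d_i1 = 1/(29.8) − 1/(130) = 0.02586, so d_i1 = 38.66 cm; m₁ = −d_i1/d_o1 = -0.2974.
d_o2 = 82.2 − (38.66) = 43.54 cm.
Lens 2: 1/d_i2 = 1/(21.0) − 1/(43.54) = 0.02465, so d_i2 = 40.57 cm; m₂ = −d_i2/d_o2 = -0.9317.
m = m₁·m₂ = (-0.2974)(-0.9317) = +0.277.

m = +0.277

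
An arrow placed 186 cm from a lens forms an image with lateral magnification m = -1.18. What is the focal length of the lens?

f = 101 cm (converging)

m = −d_i/d_o ⇒ d_i = −m·d_o = −(-1.18)·(186) = 219.5 cm.
1/f = 1/d_o + 1/d_i = 1/(186) + 1/(219.5) = 0.009932, so f = 101 cm.
Since f is positive, the lens is converging.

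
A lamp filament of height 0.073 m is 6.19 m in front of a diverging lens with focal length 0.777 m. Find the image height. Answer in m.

For a diverging lens, f = -0.777 m.
1/d_i = 1/f − 1/d_o = 1/(-0.7770) − 1/(6.19) = -1.449, so d_i = -0.6903 m.
m = −d_i/d_o = +0.1115.
|h_i| = |m|·h_o = 0.1115 × 0.073 = 0.00814 m. The image is virtual, upright and reduced, on the same side as the object.

0.00814 m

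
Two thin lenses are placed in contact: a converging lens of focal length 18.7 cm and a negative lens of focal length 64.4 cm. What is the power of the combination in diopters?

P₁ = 1/f₁ = 1/(0.187 m) = +5.348 D; P₂ = 1/f₂ = 1/(-0.644 m) = -1.553 D.
For thin lenses in contact, P = P₁ + P₂ = (+5.348) + (-1.553) = +3.79 D.

P = +3.79 D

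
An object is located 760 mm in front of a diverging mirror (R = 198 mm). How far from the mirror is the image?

f = R/2 = 198/2 = 99.00 mm; for a diverging mirror, f = -99.00 mm.
Mirror equation: 1/q = 1/f − 1/p = 1/(-99.00) − 1/(760) = -0.01010 − 0.001316 = -0.01142, so q = -87.6 mm.
The image is virtual, upright and reduced, behind the mirror.

87.6 mm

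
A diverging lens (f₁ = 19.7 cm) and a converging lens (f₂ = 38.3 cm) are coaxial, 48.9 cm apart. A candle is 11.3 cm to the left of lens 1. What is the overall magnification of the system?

m = -1.37

f₁ = −19.7 cm (diverging).
Lens 1: 1/d_i1 = 1/(-19.7) − 1/(11.3) = -0.1393, so d_i1 = -7.181 cm; m₁ = −d_i1/d_o1 = +0.6355.
d_o2 = 48.9 − (-7.181) = 56.08 cm.
Lens 2: 1/d_i2 = 1/(38.3) − 1/(56.08) = 0.008278, so d_i2 = 120.8 cm; m₂ = −d_i2/d_o2 = -2.154.
m = m₁·m₂ = (+0.6355)(-2.154) = -1.37.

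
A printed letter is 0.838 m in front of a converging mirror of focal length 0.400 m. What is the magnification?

m = -0.913

1/d_i = 1/f − 1/d_o = 1/(0.4000) − 1/(0.838) = 1.307, so d_i = 0.7653 m.
m = −d_i/d_o = −(0.7653)/(0.838) = -0.913.
The image is real, inverted and reduced, in front of the mirror.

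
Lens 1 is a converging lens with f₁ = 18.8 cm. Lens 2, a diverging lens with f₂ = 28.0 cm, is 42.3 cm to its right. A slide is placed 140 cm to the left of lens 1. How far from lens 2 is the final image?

11.9 cm

Lens 1: 1/d_i1 = 1/f₁ − 1/d_o1 = 1/(18.8) − 1/(140) = 0.04605, so d_i1 = 21.72 cm.
The intermediate image is 21.72 cm to the right of lens 1, which is 42.3 − (21.72) = 20.58 cm to the left of lens 2, so d_o2 = +20.58 cm.
Lens 2 is diverging, so f₂ = −28.0 cm.
Lens 2: 1/d_i2 = 1/f₂ − 1/d_o2 = 1/(-28.0) − 1/(20.58) = -0.08431, so d_i2 = -11.9 cm.
The final image is virtual, 11.9 cm to the left of lens 2 (overall magnification ≈ -0.089).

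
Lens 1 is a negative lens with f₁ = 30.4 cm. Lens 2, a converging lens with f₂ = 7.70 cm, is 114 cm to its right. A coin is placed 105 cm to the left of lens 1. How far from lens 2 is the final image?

8.16 cm

Lens 1 is diverging, so f₁ = −30.4 cm.
Lens 1: 1/d_i1 = 1/f₁ − 1/d_o1 = 1/(-30.4) − 1/(105) = -0.04242, so d_i1 = -23.57 cm.
The intermediate image is 23.57 cm to the left of lens 1 (virtual), which is 114 − (-23.57) = 137.6 cm to the left of lens 2, so d_o2 = +137.6 cm.
Lens 2: 1/d_i2 = 1/f₂ − 1/d_o2 = 1/(7.70) − 1/(137.6) = 0.1226, so d_i2 = 8.16 cm.
The final image is real, 8.16 cm to the right of lens 2 (overall magnification ≈ -0.013).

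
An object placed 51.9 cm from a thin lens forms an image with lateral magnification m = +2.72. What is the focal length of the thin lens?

m = −d_i/d_o ⇒ d_i = −m·d_o = −(+2.72)·(51.9) = -141.2 cm.
1/f = 1/d_o + 1/d_i = 1/(51.9) + 1/(-141.2) = 0.01219, so f = 82.1 cm.
Since f is positive, the thin lens is converging.

f = 82.1 cm (converging)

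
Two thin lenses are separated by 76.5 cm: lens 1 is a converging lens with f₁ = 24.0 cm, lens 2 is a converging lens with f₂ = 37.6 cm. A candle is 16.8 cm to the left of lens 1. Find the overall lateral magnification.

m = -1.32

Lens 1: 1/d_i1 = 1/(24.0) − 1/(16.8) = -0.01786, so d_i1 = -56.00 cm; m₁ = −d_i1/d_o1 = +3.333.
d_o2 = 76.5 − (-56.00) = 132.5 cm.
Lens 2: 1/d_i2 = 1/(37.6) − 1/(132.5) = 0.01905, so d_i2 = 52.50 cm; m₂ = −d_i2/d_o2 = -0.3962.
m = m₁·m₂ = (+3.333)(-0.3962) = -1.32.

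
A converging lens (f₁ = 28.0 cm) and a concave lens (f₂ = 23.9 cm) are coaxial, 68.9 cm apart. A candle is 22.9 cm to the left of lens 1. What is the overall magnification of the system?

m = +0.600

Lens 1: 1/d_i1 = 1/(28.0) − 1/(22.9) = -0.007954, so d_i1 = -125.7 cm; m₁ = −d_i1/d_o1 = +5.489.
d_o2 = 68.9 − (-125.7) = 194.6 cm.
f₂ = −23.9 cm (diverging).
Lens 2: 1/d_i2 = 1/(-23.9) − 1/(194.6) = -0.04698, so d_i2 = -21.29 cm; m₂ = −d_i2/d_o2 = +0.1094.
m = m₁·m₂ = (+5.489)(+0.1094) = +0.600.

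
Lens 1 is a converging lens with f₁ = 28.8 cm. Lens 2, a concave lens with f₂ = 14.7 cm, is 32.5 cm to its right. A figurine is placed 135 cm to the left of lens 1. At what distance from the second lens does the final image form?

5.71 cm

Lens 1: 1/d_i1 = 1/f₁ − 1/d_o1 = 1/(28.8) − 1/(135) = 0.02731, so d_i1 = 36.61 cm.
The intermediate image is 36.61 cm to the right of lens 1, which lies 4.110 cm to the right of lens 2 — a virtual object — so d_o2 = −4.110 cm.
Lens 2 is diverging, so f₂ = −14.7 cm.
Lens 2: 1/d_i2 = 1/f₂ − 1/d_o2 = 1/(-14.7) − 1/(-4.110) = 0.1753, so d_i2 = 5.71 cm.
The final image is real, 5.71 cm to the right of lens 2 (overall magnification ≈ -0.38).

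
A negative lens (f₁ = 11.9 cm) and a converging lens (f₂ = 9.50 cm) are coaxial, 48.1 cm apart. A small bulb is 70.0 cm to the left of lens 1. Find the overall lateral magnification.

f₁ = −11.9 cm (diverging).
Lens 1: 1/d_i1 = 1/(-11.9) − 1/(70.0) = -0.09832, so d_i1 = -10.17 cm; m₁ = −d_i1/d_o1 = +0.1453.
d_o2 = 48.1 − (-10.17) = 58.27 cm.
Lens 2: 1/d_i2 = 1/(9.50) − 1/(58.27) = 0.08810, so d_i2 = 11.35 cm; m₂ = −d_i2/d_o2 = -0.1948.
m = m₁·m₂ = (+0.1453)(-0.1948) = -0.0283.

m = -0.0283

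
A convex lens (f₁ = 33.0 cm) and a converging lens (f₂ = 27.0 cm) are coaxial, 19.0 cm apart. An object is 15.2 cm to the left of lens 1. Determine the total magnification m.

Lens 1: 1/d_i1 = 1/(33.0) − 1/(15.2) = -0.03549, so d_i1 = -28.18 cm; m₁ = −d_i1/d_o1 = +1.854.
d_o2 = 19.0 − (-28.18) = 47.18 cm.
Lens 2: 1/d_i2 = 1/(27.0) − 1/(47.18) = 0.01584, so d_i2 = 63.12 cm; m₂ = −d_i2/d_o2 = -1.338.
m = m₁·m₂ = (+1.854)(-1.338) = -2.48.

m = -2.48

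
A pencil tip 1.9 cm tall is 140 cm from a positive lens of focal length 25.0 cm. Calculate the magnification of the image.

1/d_i = 1/f − 1/d_o = 1/(25.00) − 1/(140) = 0.03286, so d_i = 30.43 cm.
m = −d_i/d_o = −(30.43)/(140) = -0.217.
The image is real, inverted and reduced, on the far side of the lens.

m = -0.217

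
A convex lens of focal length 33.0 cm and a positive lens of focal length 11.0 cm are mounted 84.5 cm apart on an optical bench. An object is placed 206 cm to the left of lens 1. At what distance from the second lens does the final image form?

14.5 cm

Lens 1: 1/d_i1 = 1/f₁ − 1/d_o1 = 1/(33.0) − 1/(206) = 0.02545, so d_i1 = 39.29 cm.
The intermediate image is 39.29 cm to the right of lens 1, which is 84.5 − (39.29) = 45.21 cm to the left of lens 2, so d_o2 = +45.21 cm.
Lens 2: 1/d_i2 = 1/f₂ − 1/d_o2 = 1/(11.0) − 1/(45.21) = 0.06879, so d_i2 = 14.5 cm.
The final image is real, 14.5 cm to the right of lens 2 (overall magnification ≈ 0.061).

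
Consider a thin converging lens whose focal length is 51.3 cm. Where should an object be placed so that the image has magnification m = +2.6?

m = −d_i/d_o ⇒ d_i = −m·d_o.
1/f = 1/d_o + 1/d_i = 1/d_o − 1/(m·d_o) = (1 − 1/m)/d_o, so d_o = f(1 − 1/m) = (51.30)(1 − 1/(+2.6)) = 31.6 cm.

31.6 cm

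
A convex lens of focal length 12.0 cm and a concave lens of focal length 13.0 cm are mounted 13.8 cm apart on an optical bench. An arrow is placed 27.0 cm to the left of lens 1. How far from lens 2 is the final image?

19.5 cm

Lens 1: 1/d_i1 = 1/f₁ − 1/d_o1 = 1/(12.0) − 1/(27.0) = 0.04630, so d_i1 = 21.60 cm.
The intermediate image is 21.60 cm to the right of lens 1, which lies 7.800 cm to the right of lens 2 — a virtual object — so d_o2 = −7.800 cm.
Lens 2 is diverging, so f₂ = −13.0 cm.
Lens 2: 1/d_i2 = 1/f₂ − 1/d_o2 = 1/(-13.0) − 1/(-7.800) = 0.05128, so d_i2 = 19.5 cm.
The final image is real, 19.5 cm to the right of lens 2 (overall magnification ≈ -2.0).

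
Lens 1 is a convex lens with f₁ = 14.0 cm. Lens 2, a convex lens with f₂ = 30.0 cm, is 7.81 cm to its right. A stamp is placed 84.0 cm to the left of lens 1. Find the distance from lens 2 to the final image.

Lens 1: 1/d_i1 = 1/f₁ − 1/d_o1 = 1/(14.0) − 1/(84.0) = 0.05952, so d_i1 = 16.80 cm.
The intermediate image is 16.80 cm to the right of lens 1, which lies 8.990 cm to the right of lens 2 — a virtual object — so d_o2 = −8.990 cm.
Lens 2: 1/d_i2 = 1/f₂ − 1/d_o2 = 1/(30.0) − 1/(-8.990) = 0.1446, so d_i2 = 6.92 cm.
The final image is real, 6.92 cm to the right of lens 2 (overall magnification ≈ -0.15).

6.92 cm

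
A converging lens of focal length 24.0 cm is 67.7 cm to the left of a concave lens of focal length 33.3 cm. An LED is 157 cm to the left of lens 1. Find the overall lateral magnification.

m = -0.0827

Lens 1: 1/d_i1 = 1/(24.0) − 1/(157) = 0.03530, so d_i1 = 28.33 cm; m₁ = −d_i1/d_o1 = -0.1804.
d_o2 = 67.7 − (28.33) = 39.37 cm.
f₂ = −33.3 cm (diverging).
Lens 2: 1/d_i2 = 1/(-33.3) − 1/(39.37) = -0.05543, so d_i2 = -18.04 cm; m₂ = −d_i2/d_o2 = +0.4582.
m = m₁·m₂ = (-0.1804)(+0.4582) = -0.0827.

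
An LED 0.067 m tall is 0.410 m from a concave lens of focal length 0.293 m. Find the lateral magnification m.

m = +0.417

For a concave lens, f = -0.293 m.
1/d_i = 1/f − 1/d_o = 1/(-0.2930) − 1/(0.410) = -5.852, so d_i = -0.1709 m.
m = −d_i/d_o = −(-0.1709)/(0.410) = +0.417.
The image is virtual, upright and reduced, on the same side as the object.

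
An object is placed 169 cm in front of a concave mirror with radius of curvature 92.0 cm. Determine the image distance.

63.2 cm

f = R/2 = 92.0/2 = 46.00 cm.
Mirror equation: 1/s_i = 1/f − 1/s_o = 1/(46.00) − 1/(169) = 0.02174 − 0.005917 = 0.01582, so s_i = 63.2 cm.
The image is real, inverted and reduced, in front of the mirror.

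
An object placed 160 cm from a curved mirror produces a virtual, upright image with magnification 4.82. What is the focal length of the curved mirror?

f = 202 cm (concave)

m = −d_i/d_o ⇒ d_i = −m·d_o = −(+4.82)·(160) = -771.2 cm.
1/f = 1/d_o + 1/d_i = 1/(160) + 1/(-771.2) = 0.004953, so f = 202 cm.
Since f is positive, the curved mirror is concave.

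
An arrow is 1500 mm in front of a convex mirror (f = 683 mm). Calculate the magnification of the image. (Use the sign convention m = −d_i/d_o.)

For a convex mirror, f = -683 mm.
1/d_i = 1/f − 1/d_o = 1/(-683.0) − 1/(1500) = -0.002131, so d_i = -469.3 mm.
m = −d_i/d_o = −(-469.3)/(1500) = +0.313.
The image is virtual, upright and reduced, behind the mirror.

m = +0.313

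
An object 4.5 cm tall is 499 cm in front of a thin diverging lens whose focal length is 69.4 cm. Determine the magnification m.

For a diverging lens, f = -69.4 cm.
1/d_i = 1/f − 1/d_o = 1/(-69.40) − 1/(499) = -0.01641, so d_i = -60.93 cm.
m = −d_i/d_o = −(-60.93)/(499) = +0.122.
The image is virtual, upright and reduced, on the same side as the object.

m = +0.122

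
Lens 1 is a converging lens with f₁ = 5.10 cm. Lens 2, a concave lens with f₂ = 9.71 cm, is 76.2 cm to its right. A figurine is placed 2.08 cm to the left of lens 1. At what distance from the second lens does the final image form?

Lens 1: 1/d_i1 = 1/f₁ − 1/d_o1 = 1/(5.10) − 1/(2.08) = -0.2847, so d_i1 = -3.513 cm.
The intermediate image is 3.513 cm to the left of lens 1 (virtual), which is 76.2 − (-3.513) = 79.71 cm to the left of lens 2, so d_o2 = +79.71 cm.
Lens 2 is diverging, so f₂ = −9.71 cm.
Lens 2: 1/d_i2 = 1/f₂ − 1/d_o2 = 1/(-9.71) − 1/(79.71) = -0.1155, so d_i2 = -8.66 cm.
The final image is virtual, 8.66 cm to the left of lens 2 (overall magnification ≈ 0.18).

8.66 cm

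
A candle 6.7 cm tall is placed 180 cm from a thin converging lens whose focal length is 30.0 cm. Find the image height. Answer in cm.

1.34 cm

1/d_i = 1/f − 1/d_o = 1/(30.00) − 1/(180) = 0.02778, so d_i = 36.00 cm.
m = −d_i/d_o = -0.2000.
|h_i| = |m|·h_o = 0.2000 × 6.7 = 1.34 cm. The image is real, inverted and reduced, on the far side of the lens.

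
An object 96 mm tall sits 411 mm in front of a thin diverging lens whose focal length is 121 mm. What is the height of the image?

For a diverging lens, f = -121 mm.
1/d_i = 1/f − 1/d_o = 1/(-121.0) − 1/(411) = -0.01070, so d_i = -93.48 mm.
m = −d_i/d_o = +0.2274.
|h_i| = |m|·h_o = 0.2274 × 96 = 21.8 mm. The image is virtual, upright and reduced, on the same side as the object.

21.8 mm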